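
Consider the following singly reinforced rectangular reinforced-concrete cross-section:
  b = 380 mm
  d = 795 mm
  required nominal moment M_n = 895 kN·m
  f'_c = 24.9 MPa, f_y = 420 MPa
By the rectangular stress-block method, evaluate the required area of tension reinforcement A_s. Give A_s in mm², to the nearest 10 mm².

A_s ≈ 2970 mm²

With M_n = 0.85 f'_c a b (d − a/2), solve the quadratic for a:
a = d − √(d² − 2M_n/(0.85 f'_c b)) = 795 − √(795² − 2 × 895×10⁶/(0.85 × 24.9 × 380)) = 155.11 mm.
A_s = 0.85 f'_c a b / f_y = 0.85 × 24.9 × 155.11 × 380 / 420 = 2970.2 mm².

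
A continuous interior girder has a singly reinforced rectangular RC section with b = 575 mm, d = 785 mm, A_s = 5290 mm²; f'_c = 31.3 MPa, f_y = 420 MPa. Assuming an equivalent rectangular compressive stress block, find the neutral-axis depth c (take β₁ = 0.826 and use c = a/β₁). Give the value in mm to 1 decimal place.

T = A_s f_y = 5290 × 420 = 2221800 N = 2221.8 kN.
Setting C = 0.85 f'_c a b equal to T: a = 2221800/(0.85 × 31.3 × 575) = 145.236 mm.
With β₁ = 0.826, c = a/β₁ = 145.236/0.826 = 175.8 mm.

c ≈ 175.8 mm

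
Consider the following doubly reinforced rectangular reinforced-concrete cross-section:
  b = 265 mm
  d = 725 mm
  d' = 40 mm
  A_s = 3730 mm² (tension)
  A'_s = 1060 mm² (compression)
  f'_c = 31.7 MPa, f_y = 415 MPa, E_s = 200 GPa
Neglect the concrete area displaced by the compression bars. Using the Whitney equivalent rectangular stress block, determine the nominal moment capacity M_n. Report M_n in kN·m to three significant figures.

M_n ≈ 1020 kN·m

Assume both tension and compression steel yield.
Net tension couple steel: A_s − A'_s = 2670 mm².
a = (A_s − A'_s) f_y / (0.85 f'_c b) = 1108050/(0.85 × 31.7 × 265) = 155.18 mm.
c = a/β₁ = 155.18/0.824 = 188.33 mm; ε'_s = 0.003(c − d')/c = 0.0024 ≥ f_y/E_s = 0.0021, so compression steel does yield.
M_n = (A_s − A'_s) f_y (d − a/2) + A'_s f_y (d − d') = [1108050 × (725 − 77.59) + 439900 × (725 − 40)] × 10⁻⁶ = 717.36 + 301.33 = 1018.69 kN·m.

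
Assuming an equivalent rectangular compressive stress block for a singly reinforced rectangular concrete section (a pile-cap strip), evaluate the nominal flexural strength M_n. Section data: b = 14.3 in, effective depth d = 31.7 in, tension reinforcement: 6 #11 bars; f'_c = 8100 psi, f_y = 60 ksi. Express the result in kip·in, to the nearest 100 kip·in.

M_n ≈ 16200 kip·in

A_s = 6 × 1.56 = 9.36 in².
T = A_s f_y = 9.36 × 60 = 561.6 kips.
a = T/(0.85 f'_c b) = 561.6/(0.85 × 8.1 × 14.3) = 5.704 in.
M_n = T(d − a/2) = 561.6 × (31.7 − 2.852) = 16201.0 kip·in.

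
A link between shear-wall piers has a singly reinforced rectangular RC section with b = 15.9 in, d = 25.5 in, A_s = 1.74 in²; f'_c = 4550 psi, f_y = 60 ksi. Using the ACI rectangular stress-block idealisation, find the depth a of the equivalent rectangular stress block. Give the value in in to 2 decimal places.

a ≈ 1.70 in

T = A_s f_y = 1.74 × 60 = 104.4 kips.
a = T/(0.85 f'_c b) = 104.4/(0.85 × 4.55 × 15.9) = 1.70 in.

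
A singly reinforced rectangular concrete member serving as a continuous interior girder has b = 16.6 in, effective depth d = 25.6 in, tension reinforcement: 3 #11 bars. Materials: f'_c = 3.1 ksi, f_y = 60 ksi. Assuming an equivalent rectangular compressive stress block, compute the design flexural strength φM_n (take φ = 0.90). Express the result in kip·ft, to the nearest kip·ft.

φM_n ≈ 472 kip·ft

A_s = 3 × 1.56 = 4.68 in².
T = A_s f_y = 4.68 × 60 = 280.8 kips.
a = T/(0.85 f'_c b) = 280.8/(0.85 × 3.1 × 16.6) = 6.420 in.
M_n = T(d − a/2) = 280.8 × (25.6 − 3.21) = 6287.1 kip·in = 6287.1/12 = 523.93 kip·ft.
φM_n = 0.90 × 523.93 = 471.54 kip·ft.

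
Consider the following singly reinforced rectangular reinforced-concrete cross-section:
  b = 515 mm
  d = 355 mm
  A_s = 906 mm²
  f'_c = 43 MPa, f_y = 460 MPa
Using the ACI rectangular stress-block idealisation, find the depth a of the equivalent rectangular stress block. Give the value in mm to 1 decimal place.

T = A_s f_y = 906 × 460 = 416760 N = 416.76 kN.
Setting C = 0.85 f'_c a b equal to T: a = 416760/(0.85 × 43 × 515) = 22.1 mm.

a ≈ 22.1 mm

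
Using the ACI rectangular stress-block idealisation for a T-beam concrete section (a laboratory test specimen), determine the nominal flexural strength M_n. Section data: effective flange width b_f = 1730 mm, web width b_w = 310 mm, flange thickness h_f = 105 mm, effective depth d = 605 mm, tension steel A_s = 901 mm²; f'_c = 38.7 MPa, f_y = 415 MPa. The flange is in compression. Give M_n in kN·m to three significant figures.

Tension: T = A_s f_y = 901 × 415 = 373915 N.
Try a within the flange: a = T/(0.85 f'_c b_f) = 373915/(0.85 × 38.7 × 1730) = 6.57 mm.
Since a = 6.57 ≤ h_f = 105 mm, the stress block lies entirely in the flange; analyse as a rectangular beam of width b_f.
M_n = T(d − a/2) = 373915 × (605 − 3.285) = 224.99 × 10⁶ N·mm.
M_n = 224.99 kN·m.

M_n ≈ 225 kN·m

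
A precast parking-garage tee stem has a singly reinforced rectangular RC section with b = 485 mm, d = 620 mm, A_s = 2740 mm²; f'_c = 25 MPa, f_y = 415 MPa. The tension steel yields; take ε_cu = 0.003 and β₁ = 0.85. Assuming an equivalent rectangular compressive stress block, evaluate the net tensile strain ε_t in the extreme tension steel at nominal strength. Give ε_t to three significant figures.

ε_t ≈ 0.0113

a = A_s f_y/(0.85 f'_c b) = 110.33 mm.
β₁ = 0.85, so c = a/β₁ = 110.33/0.85 = 129.80 mm.
From the linear strain diagram with ε_cu = 0.003: ε_t = 0.003 (d − c)/c = 0.003 × (620 − 129.80)/129.80 = 0.0113.
Since ε_t ≥ 0.005, the section is tension-controlled.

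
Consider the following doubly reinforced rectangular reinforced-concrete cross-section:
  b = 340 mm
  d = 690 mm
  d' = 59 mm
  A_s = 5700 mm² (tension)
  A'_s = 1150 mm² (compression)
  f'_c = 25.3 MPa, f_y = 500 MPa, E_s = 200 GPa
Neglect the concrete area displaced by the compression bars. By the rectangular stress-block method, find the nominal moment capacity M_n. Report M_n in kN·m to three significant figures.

M_n ≈ 1580 kN·m

Assume both tension and compression steel yield.
Net tension couple steel: A_s − A'_s = 4550 mm².
a = (A_s − A'_s) f_y / (0.85 f'_c b) = 2275000/(0.85 × 25.3 × 340) = 311.15 mm.
c = a/β₁ = 311.15/0.85 = 366.06 mm; ε'_s = 0.003(c − d')/c = 0.0025 ≥ f_y/E_s = 0.0025, so compression steel does yield.
M_n = (A_s − A'_s) f_y (d − a/2) + A'_s f_y (d − d') = [2275000 × (690 − 155.575) + 575000 × (690 − 59)] × 10⁻⁶ = 1215.82 + 362.83 = 1578.65 kN·m.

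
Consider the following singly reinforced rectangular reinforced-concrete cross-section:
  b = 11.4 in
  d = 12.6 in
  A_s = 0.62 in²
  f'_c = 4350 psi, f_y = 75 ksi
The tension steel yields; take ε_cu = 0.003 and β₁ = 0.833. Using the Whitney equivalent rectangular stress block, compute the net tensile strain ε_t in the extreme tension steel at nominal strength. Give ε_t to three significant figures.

a = A_s f_y/(0.85 f'_c b) = 1.103 in.
β₁ = 0.833, so c = a/β₁ = 1.103/0.833 = 1.324 in.
From the linear strain diagram with ε_cu = 0.003: ε_t = 0.003 (d − c)/c = 0.003 × (12.6 − 1.324)/1.324 = 0.0255.
Since ε_t ≥ 0.005, the section is tension-controlled.

ε_t ≈ 0.0255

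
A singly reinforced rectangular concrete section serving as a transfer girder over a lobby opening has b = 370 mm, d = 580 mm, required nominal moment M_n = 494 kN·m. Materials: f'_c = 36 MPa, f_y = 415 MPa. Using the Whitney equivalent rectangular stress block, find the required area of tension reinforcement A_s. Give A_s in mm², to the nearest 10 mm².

A_s ≈ 2210 mm²

With M_n = 0.85 f'_c a b (d − a/2), solve the quadratic for a:
a = d − √(d² − 2M_n/(0.85 f'_c b)) = 580 − √(580² − 2 × 494×10⁶/(0.85 × 36 × 370)) = 80.86 mm.
A_s = 0.85 f'_c a b / f_y = 0.85 × 36 × 80.86 × 370 / 415 = 2206.0 mm².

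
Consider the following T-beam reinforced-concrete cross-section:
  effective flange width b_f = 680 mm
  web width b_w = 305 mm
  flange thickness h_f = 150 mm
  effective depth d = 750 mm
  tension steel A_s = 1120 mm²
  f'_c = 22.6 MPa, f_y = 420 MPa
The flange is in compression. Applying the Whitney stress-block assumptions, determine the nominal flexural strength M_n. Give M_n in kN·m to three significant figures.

Tension: T = A_s f_y = 1120 × 420 = 470400 N.
Try a within the flange: a = T/(0.85 f'_c b_f) = 470400/(0.85 × 22.6 × 680) = 36.01 mm.
Since a = 36.01 ≤ h_f = 150 mm, the stress block lies entirely in the flange; analyse as a rectangular beam of width b_f.
M_n = T(d − a/2) = 470400 × (750 − 18.005) = 344.33 × 10⁶ N·mm.
M_n = 344.33 kN·m.

M_n ≈ 344 kN·m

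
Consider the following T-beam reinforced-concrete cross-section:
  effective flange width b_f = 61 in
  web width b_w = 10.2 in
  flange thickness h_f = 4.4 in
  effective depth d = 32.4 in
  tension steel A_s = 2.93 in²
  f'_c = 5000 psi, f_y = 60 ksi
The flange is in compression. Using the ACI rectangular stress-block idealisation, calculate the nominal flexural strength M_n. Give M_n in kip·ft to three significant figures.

Tension: T = A_s f_y = 2.93 × 60 = 175.8 kips.
Try a within the flange: a = T/(0.85 f'_c b_f) = 175.8/(0.85 × 5 × 61) = 0.678 in.
Since a = 0.678 ≤ h_f = 4.4 in, the stress block lies entirely in the flange; analyse as a rectangular beam of width b_f.
M_n = T(d − a/2) = 175.8 × (32.4 − 0.339) = 5636.3 kip·in.
M_n = 5636.3/12 = 469.69 kip·ft.

M_n ≈ 470 kip·ft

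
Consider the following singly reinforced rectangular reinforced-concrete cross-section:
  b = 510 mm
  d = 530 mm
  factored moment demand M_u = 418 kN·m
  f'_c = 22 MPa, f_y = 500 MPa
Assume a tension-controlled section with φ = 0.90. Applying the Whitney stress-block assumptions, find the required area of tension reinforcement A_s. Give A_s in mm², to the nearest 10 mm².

A_s ≈ 1940 mm²

M_n = M_u/φ = 418/0.90 = 464.444 kN·m.
With M_n = 0.85 f'_c a b (d − a/2), solve the quadratic for a:
a = d − √(d² − 2M_n/(0.85 f'_c b)) = 530 − √(530² − 2 × 464.444×10⁶/(0.85 × 22 × 510)) = 101.63 mm.
A_s = 0.85 f'_c a b / f_y = 0.85 × 22 × 101.63 × 510 / 500 = 1938.5 mm².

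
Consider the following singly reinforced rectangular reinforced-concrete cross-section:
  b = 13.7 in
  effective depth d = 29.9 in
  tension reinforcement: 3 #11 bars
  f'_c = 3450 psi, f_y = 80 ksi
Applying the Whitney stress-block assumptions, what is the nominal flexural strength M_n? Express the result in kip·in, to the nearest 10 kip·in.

A_s = 3 × 1.56 = 4.68 in².
T = A_s f_y = 4.68 × 80 = 374.4 kips.
a = T/(0.85 f'_c b) = 374.4/(0.85 × 3.45 × 13.7) = 9.319 in.
M_n = T(d − a/2) = 374.4 × (29.9 − 4.6595) = 9450.0 kip·in.

M_n ≈ 9450 kip·in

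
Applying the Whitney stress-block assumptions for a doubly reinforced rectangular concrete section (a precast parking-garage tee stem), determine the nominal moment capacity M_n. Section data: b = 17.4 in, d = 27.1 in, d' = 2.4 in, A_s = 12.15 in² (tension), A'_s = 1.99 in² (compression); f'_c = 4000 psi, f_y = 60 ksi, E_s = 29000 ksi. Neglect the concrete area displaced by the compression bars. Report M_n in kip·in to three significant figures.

M_n ≈ 16300 kip·in

Assume both steels yield.
a = (A_s − A'_s) f_y/(0.85 f'_c b) = (12.15 − 1.99) × 60/(0.85 × 4 × 17.4) = 10.304 in.
c = a/β₁ = 10.304/0.85 = 12.122 in; ε'_s = 0.003(c − d')/c = 0.0024 ≥ ε_y = 0.0021, so the compression steel yields.
M_n = (A_s − A'_s) f_y (d − a/2) + A'_s f_y (d − d') = 609.6 × (27.1 − 5.152) + 119.4 × (27.1 − 2.4) = 13379.5 + 2949.2 = 16328.7 kip·in.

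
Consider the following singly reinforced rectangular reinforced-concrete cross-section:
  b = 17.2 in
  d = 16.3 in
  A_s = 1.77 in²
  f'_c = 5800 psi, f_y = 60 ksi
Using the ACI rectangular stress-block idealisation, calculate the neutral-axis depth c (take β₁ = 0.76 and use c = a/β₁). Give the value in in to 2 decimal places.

T = A_s f_y = 1.77 × 60 = 106.2 kips.
a = T/(0.85 f'_c b) = 106.2/(0.85 × 5.8 × 17.2) = 1.2524 in.
With β₁ = 0.76, c = a/β₁ = 1.2524/0.76 = 1.65 in.

c ≈ 1.65 in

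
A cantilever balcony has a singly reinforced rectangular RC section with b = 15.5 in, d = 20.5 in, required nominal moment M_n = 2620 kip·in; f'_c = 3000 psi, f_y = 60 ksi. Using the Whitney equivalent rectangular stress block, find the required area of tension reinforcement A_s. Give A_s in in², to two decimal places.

A_s ≈ 2.33 in²

From M_n = 0.85 f'_c a b (d − a/2):
a = d − √(d² − 2M_n/(0.85 f'_c b)) = 20.5 − √(20.5² − 2 × 2620/(0.85 × 3 × 15.5)) = 3.539 in.
A_s = 0.85 f'_c a b / f_y = 0.85 × 3 × 3.539 × 15.5 / 60 = 2.331 in².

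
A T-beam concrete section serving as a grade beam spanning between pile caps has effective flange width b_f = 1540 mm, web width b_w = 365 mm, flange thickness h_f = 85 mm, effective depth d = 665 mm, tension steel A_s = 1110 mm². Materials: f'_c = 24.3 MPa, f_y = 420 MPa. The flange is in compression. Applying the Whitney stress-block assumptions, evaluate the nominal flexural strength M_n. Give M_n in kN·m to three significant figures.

M_n ≈ 307 kN·m

Tension: T = A_s f_y = 1110 × 420 = 466200 N.
Try a within the flange: a = T/(0.85 f'_c b_f) = 466200/(0.85 × 24.3 × 1540) = 14.66 mm.
Since a = 14.66 ≤ h_f = 85 mm, the stress block lies entirely in the flange; analyse as a rectangular beam of width b_f.
M_n = T(d − a/2) = 466200 × (665 − 7.33) = 306.61 × 10⁶ N·mm.
M_n = 306.61 kN·m.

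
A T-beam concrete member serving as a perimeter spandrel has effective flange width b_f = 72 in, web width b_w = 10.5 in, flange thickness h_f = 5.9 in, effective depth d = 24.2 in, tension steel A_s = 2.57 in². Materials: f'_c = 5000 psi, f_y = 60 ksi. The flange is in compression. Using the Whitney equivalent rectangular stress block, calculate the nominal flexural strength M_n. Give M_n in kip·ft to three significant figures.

M_n ≈ 308 kip·ft

Tension: T = A_s f_y = 2.57 × 60 = 154.2 kips.
Try a within the flange: a = T/(0.85 f'_c b_f) = 154.2/(0.85 × 5 × 72) = 0.504 in.
Since a = 0.504 ≤ h_f = 5.9 in, the stress block lies entirely in the flange; analyse as a rectangular beam of width b_f.
M_n = T(d − a/2) = 154.2 × (24.2 − 0.252) = 3692.8 kip·in.
M_n = 3692.8/12 = 307.73 kip·ft.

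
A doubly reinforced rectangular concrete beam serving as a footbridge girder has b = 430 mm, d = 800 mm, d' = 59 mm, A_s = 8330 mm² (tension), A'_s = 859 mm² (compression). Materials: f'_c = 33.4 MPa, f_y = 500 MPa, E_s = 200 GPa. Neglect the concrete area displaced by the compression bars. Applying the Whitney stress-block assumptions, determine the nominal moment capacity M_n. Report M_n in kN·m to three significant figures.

Assume both tension and compression steel yield.
Net tension couple steel: A_s − A'_s = 7471 mm².
a = (A_s − A'_s) f_y / (0.85 f'_c b) = 3735500/(0.85 × 33.4 × 430) = 306.00 mm.
c = a/β₁ = 306.00/0.811 = 377.31 mm; ε'_s = 0.003(c − d')/c = 0.0025 ≥ f_y/E_s = 0.0025, so compression steel does yield.
M_n = (A_s − A'_s) f_y (d − a/2) + A'_s f_y (d − d') = [3735500 × (800 − 153) + 429500 × (800 − 59)] × 10⁻⁶ = 2416.87 + 318.26 = 2735.13 kN·m.

M_n ≈ 2740 kN·m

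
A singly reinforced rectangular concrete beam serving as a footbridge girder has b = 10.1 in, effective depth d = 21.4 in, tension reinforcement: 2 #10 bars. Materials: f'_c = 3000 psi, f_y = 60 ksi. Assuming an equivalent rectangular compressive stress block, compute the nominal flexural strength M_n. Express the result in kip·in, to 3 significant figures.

A_s = 2 × 1.27 = 2.54 in².
T = A_s f_y = 2.54 × 60 = 152.4 kips.
a = T/(0.85 f'_c b) = 152.4/(0.85 × 3 × 10.1) = 5.917 in.
M_n = T(d − a/2) = 152.4 × (21.4 − 2.9585) = 2810.5 kip·in.

M_n ≈ 2810 kip·in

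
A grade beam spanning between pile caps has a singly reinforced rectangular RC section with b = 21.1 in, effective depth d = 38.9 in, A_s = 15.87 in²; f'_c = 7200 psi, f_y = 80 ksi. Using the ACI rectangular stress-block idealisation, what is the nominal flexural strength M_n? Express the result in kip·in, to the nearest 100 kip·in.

T = A_s f_y = 15.87 × 80 = 1269.6 kips.
a = T/(0.85 f'_c b) = 1269.6/(0.85 × 7.2 × 21.1) = 9.832 in.
M_n = T(d − a/2) = 1269.6 × (38.9 − 4.916) = 43146.1 kip·in.

M_n ≈ 43100 kip·in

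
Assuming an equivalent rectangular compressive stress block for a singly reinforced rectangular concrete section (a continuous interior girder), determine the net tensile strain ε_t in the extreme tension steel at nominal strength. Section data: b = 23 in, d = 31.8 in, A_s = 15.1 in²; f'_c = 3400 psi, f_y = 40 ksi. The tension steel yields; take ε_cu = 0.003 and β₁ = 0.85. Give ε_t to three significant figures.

ε_t ≈ 0.00592

a = A_s f_y/(0.85 f'_c b) = 9.087 in.
β₁ = 0.85, so c = a/β₁ = 9.087/0.85 = 10.691 in.
From the linear strain diagram with ε_cu = 0.003: ε_t = 0.003 (d − c)/c = 0.003 × (31.8 − 10.691)/10.691 = 0.00592.
Since ε_t ≥ 0.005, the section is tension-controlled.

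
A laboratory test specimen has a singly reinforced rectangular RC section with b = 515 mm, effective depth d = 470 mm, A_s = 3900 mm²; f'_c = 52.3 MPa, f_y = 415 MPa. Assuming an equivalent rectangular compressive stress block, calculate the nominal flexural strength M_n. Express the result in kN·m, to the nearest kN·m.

M_n ≈ 703 kN·m

T = A_s f_y = 3900 × 415 = 1618500 N = 1618.5 kN.
From C = T: a = T/(0.85 f'_c b) = 1618500/(0.85 × 52.3 × 515) = 70.69 mm.
M_n = T(d − a/2) = 1618.5 kN × (470 − 35.345) mm = 703.49 kN·m.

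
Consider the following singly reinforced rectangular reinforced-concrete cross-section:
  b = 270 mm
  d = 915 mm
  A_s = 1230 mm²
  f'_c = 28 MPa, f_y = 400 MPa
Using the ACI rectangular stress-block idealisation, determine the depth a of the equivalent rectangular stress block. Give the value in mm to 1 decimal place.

a ≈ 76.6 mm

T = A_s f_y = 1230 × 400 = 492000 N = 492 kN.
Setting C = 0.85 f'_c a b equal to T: a = 492000/(0.85 × 28 × 270) = 76.6 mm.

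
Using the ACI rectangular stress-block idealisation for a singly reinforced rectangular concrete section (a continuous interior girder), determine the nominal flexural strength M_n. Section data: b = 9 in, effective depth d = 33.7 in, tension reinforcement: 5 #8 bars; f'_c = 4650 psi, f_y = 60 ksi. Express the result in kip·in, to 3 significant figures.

A_s = 5 × 0.79 = 3.95 in².
T = A_s f_y = 3.95 × 60 = 237 kips.
a = T/(0.85 f'_c b) = 237/(0.85 × 4.65 × 9) = 6.662 in.
M_n = T(d − a/2) = 237 × (33.7 − 3.331) = 7197.5 kip·in.

M_n ≈ 7200 kip·in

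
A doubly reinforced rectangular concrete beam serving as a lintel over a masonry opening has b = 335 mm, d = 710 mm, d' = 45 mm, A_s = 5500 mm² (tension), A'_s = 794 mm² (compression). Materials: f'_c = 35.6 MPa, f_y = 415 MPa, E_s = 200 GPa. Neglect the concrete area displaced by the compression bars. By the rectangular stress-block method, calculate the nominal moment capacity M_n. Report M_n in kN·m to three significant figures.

Assume both tension and compression steel yield.
Net tension couple steel: A_s − A'_s = 4706 mm².
a = (A_s − A'_s) f_y / (0.85 f'_c b) = 1952990/(0.85 × 35.6 × 335) = 192.66 mm.
c = a/β₁ = 192.66/0.796 = 242.04 mm; ε'_s = 0.003(c − d')/c = 0.0024 ≥ f_y/E_s = 0.0021, so compression steel does yield.
M_n = (A_s − A'_s) f_y (d − a/2) + A'_s f_y (d − d') = [1952990 × (710 − 96.33) + 329510 × (710 − 45)] × 10⁻⁶ = 1198.49 + 219.12 = 1417.61 kN·m.

M_n ≈ 1420 kN·m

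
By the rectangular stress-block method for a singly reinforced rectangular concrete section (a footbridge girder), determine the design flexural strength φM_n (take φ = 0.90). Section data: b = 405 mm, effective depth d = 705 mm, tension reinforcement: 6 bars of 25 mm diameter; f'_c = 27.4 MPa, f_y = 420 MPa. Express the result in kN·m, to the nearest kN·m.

A_s = 6 × 491 = 2946 mm².
T = A_s f_y = 2946 × 420 = 1237320 N = 1237.32 kN.
From C = T: a = T/(0.85 f'_c b) = 1237320/(0.85 × 27.4 × 405) = 131.18 mm.
M_n = T(d − a/2) = 1237.32 kN × (705 − 65.59) mm = 791.15 kN·m.
φM_n = 0.90 × 791.15 = 712.04 kN·m.

φM_n ≈ 712 kN·m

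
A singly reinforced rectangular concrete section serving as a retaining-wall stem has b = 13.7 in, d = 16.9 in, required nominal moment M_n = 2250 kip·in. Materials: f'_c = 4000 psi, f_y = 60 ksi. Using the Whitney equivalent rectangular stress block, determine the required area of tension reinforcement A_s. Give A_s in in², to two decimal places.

A_s ≈ 2.45 in²

From M_n = 0.85 f'_c a b (d − a/2):
a = d − √(d² − 2M_n/(0.85 f'_c b)) = 16.9 − √(16.9² − 2 × 2250/(0.85 × 4 × 13.7)) = 3.152 in.
A_s = 0.85 f'_c a b / f_y = 0.85 × 4 × 3.152 × 13.7 / 60 = 2.447 in².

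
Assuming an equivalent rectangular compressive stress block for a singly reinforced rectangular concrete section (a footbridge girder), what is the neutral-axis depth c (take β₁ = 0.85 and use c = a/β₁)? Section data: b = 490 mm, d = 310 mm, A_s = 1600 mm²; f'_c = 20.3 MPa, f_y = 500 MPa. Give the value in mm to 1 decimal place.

T = A_s f_y = 1600 × 500 = 800000 N = 800 kN.
Setting C = 0.85 f'_c a b equal to T: a = 800000/(0.85 × 20.3 × 490) = 94.619 mm.
With β₁ = 0.85, c = a/β₁ = 94.619/0.85 = 111.3 mm.

c ≈ 111.3 mm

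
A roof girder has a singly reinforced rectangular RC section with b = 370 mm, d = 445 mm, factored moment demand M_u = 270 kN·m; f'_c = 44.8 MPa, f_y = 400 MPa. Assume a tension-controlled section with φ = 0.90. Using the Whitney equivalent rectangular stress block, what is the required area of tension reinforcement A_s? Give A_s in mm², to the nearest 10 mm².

A_s ≈ 1790 mm²

M_n = M_u/φ = 270/0.90 = 300 kN·m.
With M_n = 0.85 f'_c a b (d − a/2), solve the quadratic for a:
a = d − √(d² − 2M_n/(0.85 f'_c b)) = 445 − √(445² − 2 × 300×10⁶/(0.85 × 44.8 × 370)) = 50.74 mm.
A_s = 0.85 f'_c a b / f_y = 0.85 × 44.8 × 50.74 × 370 / 400 = 1787.3 mm².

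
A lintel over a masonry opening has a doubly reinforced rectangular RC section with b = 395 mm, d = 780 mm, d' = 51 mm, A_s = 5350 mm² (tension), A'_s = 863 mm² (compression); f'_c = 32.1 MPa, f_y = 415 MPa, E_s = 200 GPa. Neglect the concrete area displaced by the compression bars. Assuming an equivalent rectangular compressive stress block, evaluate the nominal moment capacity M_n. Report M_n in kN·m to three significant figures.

M_n ≈ 1550 kN·m

Assume both tension and compression steel yield.
Net tension couple steel: A_s − A'_s = 4487 mm².
a = (A_s − A'_s) f_y / (0.85 f'_c b) = 1862105/(0.85 × 32.1 × 395) = 172.78 mm.
c = a/β₁ = 172.78/0.821 = 210.45 mm; ε'_s = 0.003(c − d')/c = 0.0023 ≥ f_y/E_s = 0.0021, so compression steel does yield.
M_n = (A_s − A'_s) f_y (d − a/2) + A'_s f_y (d − d') = [1862105 × (780 − 86.39) + 358145 × (780 − 51)] × 10⁻⁶ = 1291.57 + 261.09 = 1552.66 kN·m.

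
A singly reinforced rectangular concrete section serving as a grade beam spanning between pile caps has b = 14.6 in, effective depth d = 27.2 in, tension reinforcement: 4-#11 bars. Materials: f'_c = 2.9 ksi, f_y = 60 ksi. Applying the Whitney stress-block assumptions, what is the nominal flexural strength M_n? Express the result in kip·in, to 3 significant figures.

A_s = 4 × 1.56 = 6.24 in².
T = A_s f_y = 6.24 × 60 = 374.4 kips.
a = T/(0.85 f'_c b) = 374.4/(0.85 × 2.9 × 14.6) = 10.403 in.
M_n = T(d − a/2) = 374.4 × (27.2 − 5.2015) = 8236.2 kip·in.

M_n ≈ 8240 kip·in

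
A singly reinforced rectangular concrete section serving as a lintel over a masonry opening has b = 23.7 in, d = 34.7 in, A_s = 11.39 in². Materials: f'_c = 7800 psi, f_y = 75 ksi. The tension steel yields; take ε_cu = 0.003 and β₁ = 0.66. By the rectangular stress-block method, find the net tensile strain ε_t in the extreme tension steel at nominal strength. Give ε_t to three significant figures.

a = A_s f_y/(0.85 f'_c b) = 5.437 in.
β₁ = 0.66, so c = a/β₁ = 5.437/0.66 = 8.238 in.
From the linear strain diagram with ε_cu = 0.003: ε_t = 0.003 (d − c)/c = 0.003 × (34.7 − 8.238)/8.238 = 0.00964.
Since ε_t ≥ 0.005, the section is tension-controlled.

ε_t ≈ 0.00964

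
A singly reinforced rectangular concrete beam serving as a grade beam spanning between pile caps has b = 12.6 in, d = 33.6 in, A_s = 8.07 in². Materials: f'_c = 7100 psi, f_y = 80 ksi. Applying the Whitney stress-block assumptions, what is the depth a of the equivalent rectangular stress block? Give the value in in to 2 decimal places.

T = A_s f_y = 8.07 × 80 = 645.6 kips.
a = T/(0.85 f'_c b) = 645.6/(0.85 × 7.1 × 12.6) = 8.49 in.

a ≈ 8.49 in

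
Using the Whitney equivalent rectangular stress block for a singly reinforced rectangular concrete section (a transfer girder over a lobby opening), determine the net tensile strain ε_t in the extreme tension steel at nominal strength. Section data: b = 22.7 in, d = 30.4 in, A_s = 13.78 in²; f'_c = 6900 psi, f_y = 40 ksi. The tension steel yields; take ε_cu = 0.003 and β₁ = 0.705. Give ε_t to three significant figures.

a = A_s f_y/(0.85 f'_c b) = 4.140 in.
β₁ = 0.705, so c = a/β₁ = 4.140/0.705 = 5.872 in.
From the linear strain diagram with ε_cu = 0.003: ε_t = 0.003 (d − c)/c = 0.003 × (30.4 − 5.872)/5.872 = 0.0125.
Since ε_t ≥ 0.005, the section is tension-controlled.

ε_t ≈ 0.0125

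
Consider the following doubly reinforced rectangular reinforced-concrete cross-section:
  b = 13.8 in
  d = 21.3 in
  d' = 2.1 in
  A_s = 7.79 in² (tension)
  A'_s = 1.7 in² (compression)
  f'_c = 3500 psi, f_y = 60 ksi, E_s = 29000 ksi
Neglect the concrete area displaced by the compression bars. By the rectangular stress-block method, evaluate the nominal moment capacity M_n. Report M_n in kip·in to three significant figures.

Assume both steels yield.
a = (A_s − A'_s) f_y/(0.85 f'_c b) = (7.79 − 1.7) × 60/(0.85 × 3.5 × 13.8) = 8.900 in.
c = a/β₁ = 8.900/0.85 = 10.471 in; ε'_s = 0.003(c − d')/c = 0.0024 ≥ ε_y = 0.0021, so the compression steel yields.
M_n = (A_s − A'_s) f_y (d − a/2) + A'_s f_y (d − d') = 365.4 × (21.3 − 4.45) + 102 × (21.3 − 2.1) = 6157.0 + 1958.4 = 8115.4 kip·in.

M_n ≈ 8120 kip·in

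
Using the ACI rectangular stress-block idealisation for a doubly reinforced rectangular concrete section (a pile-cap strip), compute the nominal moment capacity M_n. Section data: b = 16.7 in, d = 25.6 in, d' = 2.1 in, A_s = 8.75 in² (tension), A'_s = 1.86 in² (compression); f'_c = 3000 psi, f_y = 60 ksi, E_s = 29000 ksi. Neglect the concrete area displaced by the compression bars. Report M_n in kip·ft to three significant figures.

Assume both steels yield.
a = (A_s − A'_s) f_y/(0.85 f'_c b) = (8.75 − 1.86) × 60/(0.85 × 3 × 16.7) = 9.708 in.
c = a/β₁ = 9.708/0.85 = 11.421 in; ε'_s = 0.003(c − d')/c = 0.0024 ≥ ε_y = 0.0021, so the compression steel yields.
M_n = (A_s − A'_s) f_y (d − a/2) + A'_s f_y (d − d') = 413.4 × (25.6 − 4.854) + 111.6 × (25.6 − 2.1) = 8576.4 + 2622.6 = 11199.0 kip·in = 11199.0/12 = 933.25 kip·ft.

M_n ≈ 933 kip·ft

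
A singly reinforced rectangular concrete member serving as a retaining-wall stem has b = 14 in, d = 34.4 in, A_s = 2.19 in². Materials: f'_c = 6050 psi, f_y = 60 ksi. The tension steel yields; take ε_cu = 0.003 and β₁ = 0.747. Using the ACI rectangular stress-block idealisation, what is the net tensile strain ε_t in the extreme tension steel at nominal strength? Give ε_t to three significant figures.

ε_t ≈ 0.0392

a = A_s f_y/(0.85 f'_c b) = 1.825 in.
β₁ = 0.747, so c = a/β₁ = 1.825/0.747 = 2.443 in.
From the linear strain diagram with ε_cu = 0.003: ε_t = 0.003 (d − c)/c = 0.003 × (34.4 − 2.443)/2.443 = 0.0392.
Since ε_t ≥ 0.005, the section is tension-controlled.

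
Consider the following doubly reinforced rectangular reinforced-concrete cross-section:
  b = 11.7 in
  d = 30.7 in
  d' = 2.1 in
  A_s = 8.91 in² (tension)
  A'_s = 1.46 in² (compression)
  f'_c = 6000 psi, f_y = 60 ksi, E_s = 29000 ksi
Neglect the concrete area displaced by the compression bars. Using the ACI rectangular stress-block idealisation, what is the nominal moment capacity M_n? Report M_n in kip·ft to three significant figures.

M_n ≈ 1210 kip·ft

Assume both steels yield.
a = (A_s − A'_s) f_y/(0.85 f'_c b) = (8.91 − 1.46) × 60/(0.85 × 6 × 11.7) = 7.491 in.
c = a/β₁ = 7.491/0.75 = 9.988 in; ε'_s = 0.003(c − d')/c = 0.0024 ≥ ε_y = 0.0021, so the compression steel yields.
M_n = (A_s − A'_s) f_y (d − a/2) + A'_s f_y (d − d') = 447 × (30.7 − 3.7455) + 87.6 × (30.7 − 2.1) = 12048.7 + 2505.4 = 14554.1 kip·in = 14554.1/12 = 1212.84 kip·ft.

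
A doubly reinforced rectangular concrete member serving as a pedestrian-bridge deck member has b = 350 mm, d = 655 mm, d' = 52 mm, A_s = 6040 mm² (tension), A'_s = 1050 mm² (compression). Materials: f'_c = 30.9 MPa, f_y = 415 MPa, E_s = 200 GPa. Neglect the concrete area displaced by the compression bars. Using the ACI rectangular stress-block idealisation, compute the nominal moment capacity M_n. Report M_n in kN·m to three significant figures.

Assume both tension and compression steel yield.
Net tension couple steel: A_s − A'_s = 4990 mm².
a = (A_s − A'_s) f_y / (0.85 f'_c b) = 2070850/(0.85 × 30.9 × 350) = 225.27 mm.
c = a/β₁ = 225.27/0.829 = 271.74 mm; ε'_s = 0.003(c − d')/c = 0.0024 ≥ f_y/E_s = 0.0021, so compression steel does yield.
M_n = (A_s − A'_s) f_y (d − a/2) + A'_s f_y (d − d') = [2070850 × (655 − 112.635) + 435750 × (655 − 52)] × 10⁻⁶ = 1123.16 + 262.76 = 1385.92 kN·m.

M_n ≈ 1390 kN·m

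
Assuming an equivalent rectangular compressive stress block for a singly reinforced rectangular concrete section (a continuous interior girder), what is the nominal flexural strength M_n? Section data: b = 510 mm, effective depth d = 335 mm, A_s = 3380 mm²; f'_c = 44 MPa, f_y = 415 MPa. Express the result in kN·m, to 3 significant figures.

M_n ≈ 418 kN·m

T = A_s f_y = 3380 × 415 = 1402700 N = 1402.7 kN.
From C = T: a = T/(0.85 f'_c b) = 1402700/(0.85 × 44 × 510) = 73.54 mm.
M_n = T(d − a/2) = 1402.7 kN × (335 − 36.77) mm = 418.33 kN·m.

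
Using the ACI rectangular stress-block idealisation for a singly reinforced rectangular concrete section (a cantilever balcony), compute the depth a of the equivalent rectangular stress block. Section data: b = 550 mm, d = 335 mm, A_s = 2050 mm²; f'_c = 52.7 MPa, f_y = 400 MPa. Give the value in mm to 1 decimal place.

T = A_s f_y = 2050 × 400 = 820000 N = 820 kN.
Setting C = 0.85 f'_c a b equal to T: a = 820000/(0.85 × 52.7 × 550) = 33.3 mm.

a ≈ 33.3 mm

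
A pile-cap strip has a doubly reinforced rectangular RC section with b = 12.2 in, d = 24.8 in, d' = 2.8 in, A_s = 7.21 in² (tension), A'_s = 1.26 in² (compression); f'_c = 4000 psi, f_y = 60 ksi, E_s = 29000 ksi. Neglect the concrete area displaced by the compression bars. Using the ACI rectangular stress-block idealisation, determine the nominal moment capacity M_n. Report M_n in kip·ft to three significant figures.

M_n ≈ 748 kip·ft

Assume both steels yield.
a = (A_s − A'_s) f_y/(0.85 f'_c b) = (7.21 − 1.26) × 60/(0.85 × 4 × 12.2) = 8.607 in.
c = a/β₁ = 8.607/0.85 = 10.126 in; ε'_s = 0.003(c − d')/c = 0.0022 ≥ ε_y = 0.0021, so the compression steel yields.
M_n = (A_s − A'_s) f_y (d − a/2) + A'_s f_y (d − d') = 357 × (24.8 − 4.3035) + 75.6 × (24.8 − 2.8) = 7317.3 + 1663.2 = 8980.5 kip·in = 8980.5/12 = 748.38 kip·ft.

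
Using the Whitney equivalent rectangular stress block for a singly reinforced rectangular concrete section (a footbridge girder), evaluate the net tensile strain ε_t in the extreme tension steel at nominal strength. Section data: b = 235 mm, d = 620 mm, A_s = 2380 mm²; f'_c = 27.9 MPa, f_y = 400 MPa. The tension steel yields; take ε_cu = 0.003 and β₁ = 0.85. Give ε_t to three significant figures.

ε_t ≈ 0.00626

a = A_s f_y/(0.85 f'_c b) = 170.82 mm.
β₁ = 0.85, so c = a/β₁ = 170.82/0.85 = 200.96 mm.
From the linear strain diagram with ε_cu = 0.003: ε_t = 0.003 (d − c)/c = 0.003 × (620 − 200.96)/200.96 = 0.00626.
Since ε_t ≥ 0.005, the section is tension-controlled.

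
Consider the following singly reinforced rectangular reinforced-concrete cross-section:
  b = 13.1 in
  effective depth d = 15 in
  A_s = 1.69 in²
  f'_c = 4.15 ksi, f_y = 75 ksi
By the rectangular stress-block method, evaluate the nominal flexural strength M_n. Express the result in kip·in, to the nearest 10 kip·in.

T = A_s f_y = 1.69 × 75 = 126.75 kips.
a = T/(0.85 f'_c b) = 126.75/(0.85 × 4.15 × 13.1) = 2.743 in.
M_n = T(d − a/2) = 126.75 × (15 − 1.3715) = 1727.4 kip·in.

M_n ≈ 1730 kip·in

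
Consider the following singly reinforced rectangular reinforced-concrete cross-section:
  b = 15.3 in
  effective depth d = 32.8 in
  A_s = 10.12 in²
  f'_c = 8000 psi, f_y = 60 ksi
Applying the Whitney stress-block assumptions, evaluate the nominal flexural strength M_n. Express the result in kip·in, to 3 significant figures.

M_n ≈ 18100 kip·in

T = A_s f_y = 10.12 × 60 = 607.2 kips.
a = T/(0.85 f'_c b) = 607.2/(0.85 × 8 × 15.3) = 5.836 in.
M_n = T(d − a/2) = 607.2 × (32.8 − 2.918) = 18144.4 kip·in.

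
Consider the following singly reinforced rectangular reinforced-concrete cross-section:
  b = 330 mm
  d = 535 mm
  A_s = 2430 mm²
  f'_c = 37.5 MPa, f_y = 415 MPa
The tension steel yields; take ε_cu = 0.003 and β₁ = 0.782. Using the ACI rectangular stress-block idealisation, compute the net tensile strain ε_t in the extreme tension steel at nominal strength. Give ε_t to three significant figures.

ε_t ≈ 0.0101

a = A_s f_y/(0.85 f'_c b) = 95.87 mm.
β₁ = 0.782, so c = a/β₁ = 95.87/0.782 = 122.60 mm.
From the linear strain diagram with ε_cu = 0.003: ε_t = 0.003 (d − c)/c = 0.003 × (535 − 122.60)/122.60 = 0.0101.
Since ε_t ≥ 0.005, the section is tension-controlled.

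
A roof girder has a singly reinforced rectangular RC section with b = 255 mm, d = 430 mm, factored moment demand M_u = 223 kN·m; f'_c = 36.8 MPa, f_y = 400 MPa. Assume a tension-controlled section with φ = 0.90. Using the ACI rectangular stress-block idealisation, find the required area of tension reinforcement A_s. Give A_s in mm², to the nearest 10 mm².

A_s ≈ 1590 mm²

M_n = M_u/φ = 223/0.90 = 247.778 kN·m.
With M_n = 0.85 f'_c a b (d − a/2), solve the quadratic for a:
a = d − √(d² − 2M_n/(0.85 f'_c b)) = 430 − √(430² − 2 × 247.778×10⁶/(0.85 × 36.8 × 255)) = 79.61 mm.
A_s = 0.85 f'_c a b / f_y = 0.85 × 36.8 × 79.61 × 255 / 400 = 1587.5 mm².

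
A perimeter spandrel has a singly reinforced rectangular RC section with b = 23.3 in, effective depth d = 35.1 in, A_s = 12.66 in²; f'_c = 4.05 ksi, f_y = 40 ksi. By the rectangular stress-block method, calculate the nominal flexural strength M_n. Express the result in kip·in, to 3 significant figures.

M_n ≈ 16200 kip·in

T = A_s f_y = 12.66 × 40 = 506.4 kips.
a = T/(0.85 f'_c b) = 506.4/(0.85 × 4.05 × 23.3) = 6.313 in.
M_n = T(d − a/2) = 506.4 × (35.1 − 3.1565) = 16176.2 kip·in.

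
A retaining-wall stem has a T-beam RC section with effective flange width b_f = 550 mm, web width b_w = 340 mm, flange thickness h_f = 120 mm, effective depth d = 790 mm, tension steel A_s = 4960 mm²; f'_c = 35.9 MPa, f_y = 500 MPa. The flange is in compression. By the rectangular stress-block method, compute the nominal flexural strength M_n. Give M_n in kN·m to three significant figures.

Tension: T = A_s f_y = 4960 × 500 = 2480000 N.
Try a within the flange: a = T/(0.85 f'_c b_f) = 2480000/(0.85 × 35.9 × 550) = 147.77 mm.
a = 147.77 > h_f = 120 mm: the block extends into the web. Split into flange-overhang and web parts.
C_f = 0.85 f'_c (b_f − b_w) h_f = 0.85 × 35.9 × (550 − 340) × 120 = 768978 N.
Remaining web compression depth: a_w = (T − C_f)/(0.85 f'_c b_w) = (2480000 − 768978)/(0.85 × 35.9 × 340) = 164.92 mm.
M_n = C_f(d − h_f/2) + (T − C_f)(d − a_w/2) = 768978 × (790 − 60) + 1711022 × (790 − 82.46) = 561.35 + 1210.62 = 1771.97 × 10⁶ N·mm.
M_n = 1771.97 kN·m.

M_n ≈ 1770 kN·m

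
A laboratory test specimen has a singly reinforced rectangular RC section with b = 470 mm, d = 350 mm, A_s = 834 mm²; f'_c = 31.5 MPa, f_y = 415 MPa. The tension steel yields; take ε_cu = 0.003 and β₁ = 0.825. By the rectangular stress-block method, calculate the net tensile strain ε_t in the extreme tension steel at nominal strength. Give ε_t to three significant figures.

ε_t ≈ 0.0285

a = A_s f_y/(0.85 f'_c b) = 27.50 mm.
β₁ = 0.825, so c = a/β₁ = 27.50/0.825 = 33.33 mm.
From the linear strain diagram with ε_cu = 0.003: ε_t = 0.003 (d − c)/c = 0.003 × (350 − 33.33)/33.33 = 0.0285.
Since ε_t ≥ 0.005, the section is tension-controlled.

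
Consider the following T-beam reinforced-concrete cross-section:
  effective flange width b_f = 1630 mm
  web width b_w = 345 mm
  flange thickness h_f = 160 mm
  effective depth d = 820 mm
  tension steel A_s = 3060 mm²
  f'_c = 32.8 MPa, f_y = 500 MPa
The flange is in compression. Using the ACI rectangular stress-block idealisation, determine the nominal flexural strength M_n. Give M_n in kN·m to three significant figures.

M_n ≈ 1230 kN·m

Tension: T = A_s f_y = 3060 × 500 = 1530000 N.
Try a within the flange: a = T/(0.85 f'_c b_f) = 1530000/(0.85 × 32.8 × 1630) = 33.67 mm.
Since a = 33.67 ≤ h_f = 160 mm, the stress block lies entirely in the flange; analyse as a rectangular beam of width b_f.
M_n = T(d − a/2) = 1530000 × (820 − 16.835) = 1228.84 × 10⁶ N·mm.
M_n = 1228.84 kN·m.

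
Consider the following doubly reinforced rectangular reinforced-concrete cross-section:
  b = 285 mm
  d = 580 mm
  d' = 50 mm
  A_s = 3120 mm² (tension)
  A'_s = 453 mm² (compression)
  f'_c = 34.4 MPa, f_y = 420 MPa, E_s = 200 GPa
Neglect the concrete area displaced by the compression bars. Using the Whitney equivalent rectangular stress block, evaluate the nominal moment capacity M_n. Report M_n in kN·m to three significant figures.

Assume both tension and compression steel yield.
Net tension couple steel: A_s − A'_s = 2667 mm².
a = (A_s − A'_s) f_y / (0.85 f'_c b) = 1120140/(0.85 × 34.4 × 285) = 134.42 mm.
c = a/β₁ = 134.42/0.804 = 167.19 mm; ε'_s = 0.003(c − d')/c = 0.0021 ≥ f_y/E_s = 0.0021, so compression steel does yield.
M_n = (A_s − A'_s) f_y (d − a/2) + A'_s f_y (d − d') = [1120140 × (580 − 67.21) + 190260 × (580 − 50)] × 10⁻⁶ = 574.40 + 100.84 = 675.24 kN·m.

M_n ≈ 675 kN·m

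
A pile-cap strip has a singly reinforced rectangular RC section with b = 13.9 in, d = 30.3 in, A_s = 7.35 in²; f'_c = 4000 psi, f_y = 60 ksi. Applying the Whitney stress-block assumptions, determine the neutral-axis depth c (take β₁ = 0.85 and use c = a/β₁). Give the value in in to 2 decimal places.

c ≈ 10.98 in

T = A_s f_y = 7.35 × 60 = 441 kips.
a = T/(0.85 f'_c b) = 441/(0.85 × 4 × 13.9) = 9.3314 in.
With β₁ = 0.85, c = a/β₁ = 9.3314/0.85 = 10.98 in.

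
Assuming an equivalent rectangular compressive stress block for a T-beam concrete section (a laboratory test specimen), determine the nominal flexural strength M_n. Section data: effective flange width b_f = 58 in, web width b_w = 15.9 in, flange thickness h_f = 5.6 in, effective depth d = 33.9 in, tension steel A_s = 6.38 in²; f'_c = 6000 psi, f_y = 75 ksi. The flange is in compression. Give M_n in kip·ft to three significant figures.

Tension: T = A_s f_y = 6.38 × 75 = 478.5 kips.
Try a within the flange: a = T/(0.85 f'_c b_f) = 478.5/(0.85 × 6 × 58) = 1.618 in.
Since a = 1.618 ≤ h_f = 5.6 in, the stress block lies entirely in the flange; analyse as a rectangular beam of width b_f.
M_n = T(d − a/2) = 478.5 × (33.9 − 0.809) = 15834.0 kip·in.
M_n = 15834.0/12 = 1319.50 kip·ft.

M_n ≈ 1320 kip·ft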